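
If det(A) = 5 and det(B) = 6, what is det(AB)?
30

Use the multiplicative property of determinants: det(AB) = det(A)*det(B).
det(AB) = (5)*(6) = 30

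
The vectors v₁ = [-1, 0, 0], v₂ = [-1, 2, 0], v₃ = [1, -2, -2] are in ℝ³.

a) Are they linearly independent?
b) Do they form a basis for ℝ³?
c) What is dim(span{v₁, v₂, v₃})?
Yes independent, yes basis, dim = 3

Stack v₁, v₂, v₃ as rows of a 3×3 matrix.
[[-1, 0, 0]; [-1, 2, 0]; [1, -2, -2]] is already lower triangular with nonzero diagonal entries (-1, 2, -2), so its determinant is the product of the diagonal entries, det = (-1)·(2)·(-2) = 4 ≠ 0, and the rows are linearly independent.
Three linearly independent vectors in ℝ³ form a basis for ℝ³, so dim(span{v₁,v₂,v₃}) = 3.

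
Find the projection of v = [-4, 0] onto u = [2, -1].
[-16/5, 8/5]

The projection of v onto u is proj_u(v) = ((v·u) / (u·u)) · u.
v·u = (-4)*(2) + (0)*(-1) = -8.
u·u = (2)*(2) + (-1)*(-1) = 5.
coefficient = -8 / 5 = -8/5.
proj_u(v) = -8/5 · [2, -1] = [-16/5, 8/5].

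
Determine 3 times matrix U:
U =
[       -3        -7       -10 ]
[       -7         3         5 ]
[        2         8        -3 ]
3U =
[       -9       -21       -30 ]
[      -21         9        15 ]
[        6        24        -9 ]

Scalar multiplication is elementwise: (3U)[i][j] = 3 * U[i][j].
  (3U)[0][0] = 3 * (-3) = -9
  (3U)[0][1] = 3 * (-7) = -21
  (3U)[0][2] = 3 * (-10) = -30
  (3U)[1][0] = 3 * (-7) = -21
  (3U)[1][1] = 3 * (3) = 9
  (3U)[1][2] = 3 * (5) = 15
  (3U)[2][0] = 3 * (2) = 6
  (3U)[2][1] = 3 * (8) = 24
  (3U)[2][2] = 3 * (-3) = -9
3U =
[       -9       -21       -30 ]
[      -21         9        15 ]
[        6        24        -9 ]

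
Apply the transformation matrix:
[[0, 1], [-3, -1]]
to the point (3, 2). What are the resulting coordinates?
(2, -11)

Matrix multiplication:
[[0, 1], [-3, -1]] × [3, 2]ᵀ
= [0×3 + 1×2, -3×3 + -1×2]ᵀ
= [2.0000, -11.0000]ᵀ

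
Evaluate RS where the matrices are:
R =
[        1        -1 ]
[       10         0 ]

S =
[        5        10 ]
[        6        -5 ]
RS =
[       -1        15 ]
[       50       100 ]

Matrix multiplication: (RS)[i][j] = sum over k of R[i][k] * S[k][j].
  (RS)[0][0] = (1)*(5) + (-1)*(6) = -1
  (RS)[0][1] = (1)*(10) + (-1)*(-5) = 15
  (RS)[1][0] = (10)*(5) + (0)*(6) = 50
  (RS)[1][1] = (10)*(10) + (0)*(-5) = 100
RS =
[       -1        15 ]
[       50       100 ]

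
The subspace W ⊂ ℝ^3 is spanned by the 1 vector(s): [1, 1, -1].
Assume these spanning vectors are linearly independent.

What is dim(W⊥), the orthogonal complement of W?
dim(W⊥) = 2

For any subspace W of ℝ^n, dim(W) + dim(W⊥) = n (the whole-space dimension).
Here the given 1 vectors are linearly independent, so dim(W) = 1.
Thus dim(W⊥) = n - dim(W) = 3 - 1 = 2.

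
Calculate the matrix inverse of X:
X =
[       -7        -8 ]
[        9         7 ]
det(X) = 23
X⁻¹ =
[     7/23      8/23 ]
[    -9/23     -7/23 ]

For a 2×2 matrix X = [[a, b], [c, d]] with det(X) ≠ 0, X⁻¹ = (1/det(X)) * [[d, -b], [-c, a]].
det(X) = (-7)*(7) - (-8)*(9) = -49 + 72 = 23.
X⁻¹ = (1/23) * [[7, 8], [-9, -7]].
Dividing each entry by 23 and reducing:
X⁻¹ =
[     7/23      8/23 ]
[    -9/23     -7/23 ]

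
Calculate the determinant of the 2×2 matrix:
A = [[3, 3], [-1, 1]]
6

For A = [[a, b], [c, d]], det(A) = a*d - b*c.
det(A) = (3)*(1) - (3)*(-1) = 3 - -3 = 6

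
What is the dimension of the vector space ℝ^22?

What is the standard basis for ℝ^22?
Dimension = 22; standard basis = {e_1, e_2, e_3, …, e_22}

ℝ^22 is the space of 22-tuples of real numbers; its dimension is 22.
The standard basis consists of 22 vectors: e_1, e_2, e_3, …, e_22, where e_i is the vector with 1 in position i and 0 elsewhere.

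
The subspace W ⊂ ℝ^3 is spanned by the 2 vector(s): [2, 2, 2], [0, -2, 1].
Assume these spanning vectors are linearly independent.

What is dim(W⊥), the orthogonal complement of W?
dim(W⊥) = 1

For any subspace W of ℝ^n, dim(W) + dim(W⊥) = n (the whole-space dimension).
Here the given 2 vectors are linearly independent, so dim(W) = 2.
Thus dim(W⊥) = n - dim(W) = 3 - 2 = 1.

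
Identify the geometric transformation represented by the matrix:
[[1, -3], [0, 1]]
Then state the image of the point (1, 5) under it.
horizontal shear with factor -3; image of (1, 5) is (-14, 5)

The matrix [[1, k], [0, 1]] sends (x, y) to (x + -3y, y), leaving the y-coordinate fixed: a horizontal shear.
The matrix [[1, -3], [0, 1]] represents: horizontal shear with factor -3.
Applying it to (1, 5): [1·1 + -3·5, 0·1 + 1·5] = (-14, 5).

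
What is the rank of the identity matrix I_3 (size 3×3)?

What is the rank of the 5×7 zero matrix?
rank(I_3) = 3, rank(0) = 0

The identity I_3 has 3 columns that are the standard basis vectors e_1, …, e_3. These are linearly independent, so all 3 columns are pivots and rank(I_3) = 3.
The 5×7 zero matrix has every entry zero, so every row is the zero row and there are no pivots; rank(0) = 0.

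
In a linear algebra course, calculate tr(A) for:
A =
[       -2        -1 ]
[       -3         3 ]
tr(A) = -2 + 3 = 1

The trace of a square matrix is the sum of its diagonal entries.
Diagonal entries of A: A[0][0] = -2, A[1][1] = 3.
tr(A) = -2 + 3 = 1.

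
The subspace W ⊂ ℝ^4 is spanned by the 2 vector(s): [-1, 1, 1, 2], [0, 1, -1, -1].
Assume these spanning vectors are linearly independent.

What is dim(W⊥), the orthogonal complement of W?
dim(W⊥) = 2

For any subspace W of ℝ^n, dim(W) + dim(W⊥) = n (the whole-space dimension).
Here the given 2 vectors are linearly independent, so dim(W) = 2.
Thus dim(W⊥) = n - dim(W) = 4 - 2 = 2.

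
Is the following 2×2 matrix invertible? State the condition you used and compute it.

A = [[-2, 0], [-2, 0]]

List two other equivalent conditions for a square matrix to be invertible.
No, not invertible; det(A) = 0 (two rows are equal, so the rows are linearly dependent). Equivalent conditions (failing for this A): rank(A) < 2; Ax = 0 has non-trivial solutions; 0 is an eigenvalue; the columns are linearly dependent.

To check invertibility, compute det(A).
In this matrix, row 0 and the last row are identical, so one row is a scalar multiple of another and the rows are linearly dependent.
A matrix with linearly dependent rows has det = 0 and is not invertible.
Equivalent failed conditions:
- rank(A) < 2.
- Ax = 0 has non-trivial solutions.
- 0 is an eigenvalue.
- The columns are linearly dependent.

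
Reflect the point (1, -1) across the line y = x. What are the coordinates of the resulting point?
(-1, 1)

Reflection across line y = x: (1, -1) → (-1, 1)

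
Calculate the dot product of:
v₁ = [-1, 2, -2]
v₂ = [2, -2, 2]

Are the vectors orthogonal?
-10, No

The dot product is the sum of products of corresponding components.
v₁·v₂ = (-1)*(2) + (2)*(-2) + (-2)*(2) = -2 - 4 - 4 = -10.
Two vectors are orthogonal iff their dot product is 0; here the dot product is -10, so the vectors are not orthogonal.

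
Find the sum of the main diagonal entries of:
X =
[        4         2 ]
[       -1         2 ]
tr(X) = 4 + 2 = 6

The trace of a square matrix is the sum of its diagonal entries.
Diagonal entries of X: X[0][0] = 4, X[1][1] = 2.
tr(X) = 4 + 2 = 6.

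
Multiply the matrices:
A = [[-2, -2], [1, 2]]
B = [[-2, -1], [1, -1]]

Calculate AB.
[[2, 4], [0, -3]]

Each entry (i,j) of AB = sum over k of A[i][k]*B[k][j].
(AB)[0][0] = (-2)*(-2) + (-2)*(1) = 2
(AB)[0][1] = (-2)*(-1) + (-2)*(-1) = 4
(AB)[1][0] = (1)*(-2) + (2)*(1) = 0
(AB)[1][1] = (1)*(-1) + (2)*(-1) = -3
AB = [[2, 4], [0, -3]]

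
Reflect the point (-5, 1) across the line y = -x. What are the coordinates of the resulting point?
(-1, 5)

Reflection across line y = -x: (-5, 1) → (-1, 5)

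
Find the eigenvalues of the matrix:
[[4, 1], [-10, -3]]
λ = -1 and λ = 2

Characteristic equation: det(A - λI) = 0
λ² - (trace)λ + (det) = 0
λ² - (1)λ + (-2) = 0
λ² - 1λ - 2 = 0
Solving: λ = -1, 2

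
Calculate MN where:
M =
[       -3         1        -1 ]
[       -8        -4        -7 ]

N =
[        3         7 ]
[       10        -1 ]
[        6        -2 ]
MN =
[       -5       -20 ]
[     -106       -38 ]

Matrix multiplication: (MN)[i][j] = sum over k of M[i][k] * N[k][j].
  (MN)[0][0] = (-3)*(3) + (1)*(10) + (-1)*(6) = -5
  (MN)[0][1] = (-3)*(7) + (1)*(-1) + (-1)*(-2) = -20
  (MN)[1][0] = (-8)*(3) + (-4)*(10) + (-7)*(6) = -106
  (MN)[1][1] = (-8)*(7) + (-4)*(-1) + (-7)*(-2) = -38
MN =
[       -5       -20 ]
[     -106       -38 ]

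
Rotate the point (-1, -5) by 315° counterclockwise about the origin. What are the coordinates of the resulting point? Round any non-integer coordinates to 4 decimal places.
(-4.2426, -2.8284)

Rotation matrix R(θ) = [[cos θ, -sin θ], [sin θ, cos θ]]; for θ = 315°:
R = [[√2/2, √2/2], [-√2/2, √2/2]]
Result: R × [-1, -5]ᵀ = [√2/2·-1 + (√2/2)·-5, -√2/2·-1 + (√2/2)·-5]ᵀ = (-4.2426, -2.8284)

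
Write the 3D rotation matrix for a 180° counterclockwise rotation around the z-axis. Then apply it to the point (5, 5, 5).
R = [[-1, 0, 0], [0, -1, 0], [0, 0, 1]]; R·(5, 5, 5) = (-5, -5, 5)

Rotation matrix for 180° around z-axis:
cos(180°) = -1, sin(180°) = 0
R = [[-1, 0, 0], [0, -1, 0], [0, 0, 1]]
Apply to (5, 5, 5): R·[5, 5, 5]ᵀ = (-5, -5, 5)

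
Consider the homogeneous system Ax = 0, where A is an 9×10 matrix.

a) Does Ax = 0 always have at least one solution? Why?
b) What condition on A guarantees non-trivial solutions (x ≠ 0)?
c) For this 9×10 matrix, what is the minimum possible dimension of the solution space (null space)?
a) Yes, x = 0 is always a solution. b) When A has linearly dependent columns (rank < n). c) Minimum nullity = 1.

a) x = 0 satisfies A·0 = 0, so the zero vector is always a solution.
b) Non-trivial solutions exist iff the columns of A are linearly dependent, equivalently rank(A) < n (the number of columns).
c) By rank-nullity, rank(A) + nullity(A) = n = 10. Since A has only 9 rows, rank(A) ≤ 9, so nullity(A) ≥ 10 - 9 = 1.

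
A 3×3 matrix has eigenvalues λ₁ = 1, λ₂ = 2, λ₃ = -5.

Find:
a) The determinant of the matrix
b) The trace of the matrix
det = -10, trace = -2

Two standard eigenvalue identities:
- det(A) equals the product of the eigenvalues (counted with multiplicity).
- trace(A) equals the sum of the eigenvalues.
det(A) = (1)*(2)*(-5) = -10.
trace(A) = 1 + 2 - 5 = -2.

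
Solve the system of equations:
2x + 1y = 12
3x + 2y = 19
x = 5, y = 2

Use elimination (row reduction):
Equation 1: 2x + 1y = 12.
Equation 2: 3x + 2y = 19.
Multiply Eq1 by 3 and Eq2 by 2: 6x + 3y = 36;  6x + 4y = 38.
Subtract: (1)y = 2, so y = 2.
Back-substitute into Eq1: 2x + 1*(2) = 12, so x = 5.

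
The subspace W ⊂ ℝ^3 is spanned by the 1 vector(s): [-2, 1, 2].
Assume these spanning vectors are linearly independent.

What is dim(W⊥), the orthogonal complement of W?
dim(W⊥) = 2

For any subspace W of ℝ^n, dim(W) + dim(W⊥) = n (the whole-space dimension).
Here the given 1 vectors are linearly independent, so dim(W) = 1.
Thus dim(W⊥) = n - dim(W) = 3 - 1 = 2.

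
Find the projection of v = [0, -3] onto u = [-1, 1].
[3/2, -3/2]

The projection of v onto u is proj_u(v) = ((v·u) / (u·u)) · u.
v·u = (0)*(-1) + (-3)*(1) = -3.
u·u = (-1)*(-1) + (1)*(1) = 2.
coefficient = -3 / 2 = -3/2.
proj_u(v) = -3/2 · [-1, 1] = [3/2, -3/2].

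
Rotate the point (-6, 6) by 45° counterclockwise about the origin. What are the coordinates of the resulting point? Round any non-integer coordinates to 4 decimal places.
(-8.4853, 0.0000)

Rotation matrix R(θ) = [[cos θ, -sin θ], [sin θ, cos θ]]; for θ = 45°:
R = [[√2/2, -√2/2], [√2/2, √2/2]]
Result: R × [-6, 6]ᵀ = [√2/2·-6 + (-√2/2)·6, √2/2·-6 + (√2/2)·6]ᵀ = (-8.4853, 0.0000)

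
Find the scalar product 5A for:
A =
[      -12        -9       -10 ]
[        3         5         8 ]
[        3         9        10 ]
5A =
[      -60       -45       -50 ]
[       15        25        40 ]
[       15        45        50 ]

Scalar multiplication is elementwise: (5A)[i][j] = 5 * A[i][j].
  (5A)[0][0] = 5 * (-12) = -60
  (5A)[0][1] = 5 * (-9) = -45
  (5A)[0][2] = 5 * (-10) = -50
  (5A)[1][0] = 5 * (3) = 15
  (5A)[1][1] = 5 * (5) = 25
  (5A)[1][2] = 5 * (8) = 40
  (5A)[2][0] = 5 * (3) = 15
  (5A)[2][1] = 5 * (9) = 45
  (5A)[2][2] = 5 * (10) = 50
5A =
[      -60       -45       -50 ]
[       15        25        40 ]
[       15        45        50 ]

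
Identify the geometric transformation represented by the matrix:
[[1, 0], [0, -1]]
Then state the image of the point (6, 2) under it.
reflection across the x-axis; image of (6, 2) is (6, -2)

This is a symmetric orthogonal matrix with determinant -1, which characterizes a reflection in ℝ².
The matrix [[1, 0], [0, -1]] represents: reflection across the x-axis.
Applying it to (6, 2): [1·6 + 0·2, 0·6 + -1·2] = (6, -2).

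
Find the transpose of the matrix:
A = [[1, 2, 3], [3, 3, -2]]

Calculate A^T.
[[1, 3], [2, 3], [3, -2]]

The transpose sends entry (i,j) to (j,i); rows become columns.
Row 0 of A: [1, 2, 3] -> column 0 of A^T.
Row 1 of A: [3, 3, -2] -> column 1 of A^T.
A^T = [[1, 3], [2, 3], [3, -2]]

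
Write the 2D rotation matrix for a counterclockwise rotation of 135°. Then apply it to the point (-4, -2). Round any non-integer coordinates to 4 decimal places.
R = [[-√2/2, -√2/2], [√2/2, -√2/2]]; R·(-4, -2) = (4.2426, -1.4142)

Rotation matrix formula: R(θ) = [[cos θ, -sin θ], [sin θ, cos θ]]
For θ = 135°:
cos(135°) = -√2/2
sin(135°) = √2/2
R = [[-√2/2, -√2/2], [√2/2, -√2/2]]
Apply to (-4, -2): [-√2/2·-4 + (-√2/2)·-2, √2/2·-4 + -√2/2·-2] = (4.2426, -1.4142)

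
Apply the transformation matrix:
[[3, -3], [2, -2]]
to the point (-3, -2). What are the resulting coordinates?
(-3, -2)

Matrix multiplication:
[[3, -3], [2, -2]] × [-3, -2]ᵀ
= [3×-3 + -3×-2, 2×-3 + -2×-2]ᵀ
= [-3.0000, -2.0000]ᵀ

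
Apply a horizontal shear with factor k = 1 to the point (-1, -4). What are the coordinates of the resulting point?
(-5, -4)

Shear matrix for horizontal shear with factor k = 1:
[[1, 1], [0, 1]]
Result: (-1, -4) → (-5, -4)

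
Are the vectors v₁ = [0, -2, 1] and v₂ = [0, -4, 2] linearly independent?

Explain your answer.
No, linearly dependent (v₂ = 2·v₁)

Check whether there is a scalar k with v₂ = k·v₁.
Comparing components, k = 2 satisfies 2·[0, -2, 1] = [0, -4, 2].
Since v₂ is a scalar multiple of v₁, the two vectors are linearly dependent.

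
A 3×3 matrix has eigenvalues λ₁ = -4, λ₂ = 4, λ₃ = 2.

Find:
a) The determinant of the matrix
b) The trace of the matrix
det = -32, trace = 2

Two standard eigenvalue identities:
- det(A) equals the product of the eigenvalues (counted with multiplicity).
- trace(A) equals the sum of the eigenvalues.
det(A) = (-4)*(4)*(2) = -32.
trace(A) = -4 + 4 + 2 = 2.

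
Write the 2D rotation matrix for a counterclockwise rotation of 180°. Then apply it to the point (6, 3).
R = [[-1, 0], [0, -1]]; R·(6, 3) = (-6, -3)

Rotation matrix formula: R(θ) = [[cos θ, -sin θ], [sin θ, cos θ]]
For θ = 180°:
cos(180°) = -1
sin(180°) = 0
R = [[-1, 0], [0, -1]]
Apply to (6, 3): [-1·6 + (0)·3, 0·6 + -1·3] = (-6, -3)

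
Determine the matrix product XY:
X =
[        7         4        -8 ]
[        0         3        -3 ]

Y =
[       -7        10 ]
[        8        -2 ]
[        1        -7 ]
XY =
[      -25       118 ]
[       21        15 ]

Matrix multiplication: (XY)[i][j] = sum over k of X[i][k] * Y[k][j].
  (XY)[0][0] = (7)*(-7) + (4)*(8) + (-8)*(1) = -25
  (XY)[0][1] = (7)*(10) + (4)*(-2) + (-8)*(-7) = 118
  (XY)[1][0] = (0)*(-7) + (3)*(8) + (-3)*(1) = 21
  (XY)[1][1] = (0)*(10) + (3)*(-2) + (-3)*(-7) = 15
XY =
[      -25       118 ]
[       21        15 ]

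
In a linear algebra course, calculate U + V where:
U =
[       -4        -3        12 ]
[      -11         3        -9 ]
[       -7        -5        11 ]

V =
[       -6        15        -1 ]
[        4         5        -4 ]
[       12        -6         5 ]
U + V =
[      -10        12        11 ]
[       -7         8       -13 ]
[        5       -11        16 ]

Matrix addition is elementwise: (U+V)[i][j] = U[i][j] + V[i][j].
  (U+V)[0][0] = (-4) + (-6) = -10
  (U+V)[0][1] = (-3) + (15) = 12
  (U+V)[0][2] = (12) + (-1) = 11
  (U+V)[1][0] = (-11) + (4) = -7
  (U+V)[1][1] = (3) + (5) = 8
  (U+V)[1][2] = (-9) + (-4) = -13
  (U+V)[2][0] = (-7) + (12) = 5
  (U+V)[2][1] = (-5) + (-6) = -11
  (U+V)[2][2] = (11) + (5) = 16
U + V =
[      -10        12        11 ]
[       -7         8       -13 ]
[        5       -11        16 ]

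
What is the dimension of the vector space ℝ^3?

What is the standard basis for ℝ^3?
Dimension = 3; standard basis = {e_1, e_2, e_3}

ℝ^3 is the space of 3-tuples of real numbers; its dimension is 3.
The standard basis consists of 3 vectors: e_1, e_2, e_3, where e_i is the vector with 1 in position i and 0 elsewhere.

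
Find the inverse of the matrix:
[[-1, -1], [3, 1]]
[[1/2, 1/2], [-3/2, -1/2]]

For [[a,b],[c,d]], inverse = (1/det)·[[d,-b],[-c,a]]
det = -1·1 - -1·3 = 2
Inverse = (1/2)·[[1, 1], [-3, -1]]
        = [[1/2, 1/2], [-3/2, -1/2]]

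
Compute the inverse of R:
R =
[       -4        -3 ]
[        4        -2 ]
det(R) = 20
R⁻¹ =
[    -1/10      3/20 ]
[     -1/5      -1/5 ]

For a 2×2 matrix R = [[a, b], [c, d]] with det(R) ≠ 0, R⁻¹ = (1/det(R)) * [[d, -b], [-c, a]].
det(R) = (-4)*(-2) - (-3)*(4) = 8 + 12 = 20.
R⁻¹ = (1/20) * [[-2, 3], [-4, -4]].
Dividing each entry by 20 and reducing:
R⁻¹ =
[    -1/10      3/20 ]
[     -1/5      -1/5 ]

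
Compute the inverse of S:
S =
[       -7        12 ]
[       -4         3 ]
det(S) = 27
S⁻¹ =
[      1/9      -4/9 ]
[     4/27     -7/27 ]

For a 2×2 matrix S = [[a, b], [c, d]] with det(S) ≠ 0, S⁻¹ = (1/det(S)) * [[d, -b], [-c, a]].
det(S) = (-7)*(3) - (12)*(-4) = -21 + 48 = 27.
S⁻¹ = (1/27) * [[3, -12], [4, -7]].
Dividing each entry by 27 and reducing:
S⁻¹ =
[      1/9      -4/9 ]
[     4/27     -7/27 ]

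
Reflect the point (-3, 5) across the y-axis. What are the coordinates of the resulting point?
(3, 5)

Reflection across y-axis: (-3, 5) → (3, 5)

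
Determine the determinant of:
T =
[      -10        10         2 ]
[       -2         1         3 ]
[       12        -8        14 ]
det(T) = 268

Expand along row 0 (cofactor expansion): det(T) = a*(e*i - f*h) - b*(d*i - f*g) + c*(d*h - e*g), where the 3×3 is [[a, b, c], [d, e, f], [g, h, i]].
Minor M_00 = (1)*(14) - (3)*(-8) = 14 + 24 = 38.
Minor M_01 = (-2)*(14) - (3)*(12) = -28 - 36 = -64.
Minor M_02 = (-2)*(-8) - (1)*(12) = 16 - 12 = 4.
det(T) = (-10)*(38) - (10)*(-64) + (2)*(4) = -380 + 640 + 8 = 268.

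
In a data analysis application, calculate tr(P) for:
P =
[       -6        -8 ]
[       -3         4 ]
tr(P) = -6 + 4 = -2

The trace of a square matrix is the sum of its diagonal entries.
Diagonal entries of P: P[0][0] = -6, P[1][1] = 4.
tr(P) = -6 + 4 = -2.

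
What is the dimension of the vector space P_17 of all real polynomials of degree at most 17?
Dimension = 18

A polynomial of degree at most 17 can be written as a₀ + a₁x + a₂x² + … + a_17x^17, with 18 free coefficients a₀, …, a_17.
The set {1, x, x², …, x^17} is a basis: it spans P_17 (every such polynomial is a linear combination of these) and is linearly independent (a polynomial is zero iff all its coefficients are zero).
Therefore dim(P_17) = 17 + 1 = 18.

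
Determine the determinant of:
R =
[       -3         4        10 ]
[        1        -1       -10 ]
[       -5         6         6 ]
det(R) = 24

Expand along row 0 (cofactor expansion): det(R) = a*(e*i - f*h) - b*(d*i - f*g) + c*(d*h - e*g), where the 3×3 is [[a, b, c], [d, e, f], [g, h, i]].
Minor M_00 = (-1)*(6) - (-10)*(6) = -6 + 60 = 54.
Minor M_01 = (1)*(6) - (-10)*(-5) = 6 - 50 = -44.
Minor M_02 = (1)*(6) - (-1)*(-5) = 6 - 5 = 1.
det(R) = (-3)*(54) - (4)*(-44) + (10)*(1) = -162 + 176 + 10 = 24.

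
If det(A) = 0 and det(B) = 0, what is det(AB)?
0

Use the multiplicative property of determinants: det(AB) = det(A)*det(B).
det(AB) = (0)*(0) = 0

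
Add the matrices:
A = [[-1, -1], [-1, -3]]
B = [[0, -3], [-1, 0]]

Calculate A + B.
[[-1, -4], [-2, -3]]

Add corresponding elements:
(-1)+(0)=-1
(-1)+(-3)=-4
(-1)+(-1)=-2
(-3)+(0)=-3
A + B = [[-1, -4], [-2, -3]]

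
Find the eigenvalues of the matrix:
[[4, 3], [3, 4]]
λ = 1 and λ = 7

Characteristic equation: det(A - λI) = 0
λ² - (trace)λ + (det) = 0
λ² - (8)λ + (7) = 0
λ² - 8λ + 7 = 0
Solving: λ = 1, 7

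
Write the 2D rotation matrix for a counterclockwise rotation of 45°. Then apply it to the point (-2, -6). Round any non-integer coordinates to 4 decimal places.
R = [[√2/2, -√2/2], [√2/2, √2/2]]; R·(-2, -6) = (2.8284, -5.6569)

Rotation matrix formula: R(θ) = [[cos θ, -sin θ], [sin θ, cos θ]]
For θ = 45°:
cos(45°) = √2/2
sin(45°) = √2/2
R = [[√2/2, -√2/2], [√2/2, √2/2]]
Apply to (-2, -6): [√2/2·-2 + (-√2/2)·-6, √2/2·-2 + √2/2·-6] = (2.8284, -5.6569)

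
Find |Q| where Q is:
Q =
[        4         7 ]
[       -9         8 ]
det(Q) = 95

For a 2×2 matrix [[a, b], [c, d]], det = a*d - b*c.
det(Q) = (4)*(8) - (7)*(-9) = 32 + 63 = 95.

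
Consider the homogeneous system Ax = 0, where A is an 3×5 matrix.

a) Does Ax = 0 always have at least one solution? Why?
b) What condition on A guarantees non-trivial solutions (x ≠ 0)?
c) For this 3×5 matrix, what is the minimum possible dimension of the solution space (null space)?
a) Yes, x = 0 is always a solution. b) When A has linearly dependent columns (rank < n). c) Minimum nullity = 2.

a) x = 0 satisfies A·0 = 0, so the zero vector is always a solution.
b) Non-trivial solutions exist iff the columns of A are linearly dependent, equivalently rank(A) < n (the number of columns).
c) By rank-nullity, rank(A) + nullity(A) = n = 5. Since A has only 3 rows, rank(A) ≤ 3, so nullity(A) ≥ 5 - 3 = 2.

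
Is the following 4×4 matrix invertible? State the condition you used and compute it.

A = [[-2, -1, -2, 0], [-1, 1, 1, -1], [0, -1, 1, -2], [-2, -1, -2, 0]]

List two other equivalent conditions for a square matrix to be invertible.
No, not invertible; det(A) = 0 (two rows are equal, so the rows are linearly dependent). Equivalent conditions (failing for this A): rank(A) < 4; Ax = 0 has non-trivial solutions; 0 is an eigenvalue; the columns are linearly dependent.

To check invertibility, compute det(A).
In this matrix, row 0 and the last row are identical, so one row is a scalar multiple of another and the rows are linearly dependent.
A matrix with linearly dependent rows has det = 0 and is not invertible.
Equivalent failed conditions:
- rank(A) < 4.
- Ax = 0 has non-trivial solutions.
- 0 is an eigenvalue.
- The columns are linearly dependent.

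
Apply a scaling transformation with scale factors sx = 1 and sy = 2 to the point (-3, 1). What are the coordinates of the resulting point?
(-3, 2)

Scaling matrix:
[[1, 0], [0, 2]]
Result: (-3 × 1, 1 × 2) = (-3, 2)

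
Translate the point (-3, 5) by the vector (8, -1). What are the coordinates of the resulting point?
(5, 4)

Translation by (8, -1):
x' = -3 + 8 = 5
y' = 5 + -1 = 4
Homogeneous matrix: [[1, 0, 8], [0, 1, -1], [0, 0, 1]]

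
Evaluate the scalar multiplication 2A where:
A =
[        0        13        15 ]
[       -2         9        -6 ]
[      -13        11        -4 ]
2A =
[        0        26        30 ]
[       -4        18       -12 ]
[      -26        22        -8 ]

Scalar multiplication is elementwise: (2A)[i][j] = 2 * A[i][j].
  (2A)[0][0] = 2 * (0) = 0
  (2A)[0][1] = 2 * (13) = 26
  (2A)[0][2] = 2 * (15) = 30
  (2A)[1][0] = 2 * (-2) = -4
  (2A)[1][1] = 2 * (9) = 18
  (2A)[1][2] = 2 * (-6) = -12
  (2A)[2][0] = 2 * (-13) = -26
  (2A)[2][1] = 2 * (11) = 22
  (2A)[2][2] = 2 * (-4) = -8
2A =
[        0        26        30 ]
[       -4        18       -12 ]
[      -26        22        -8 ]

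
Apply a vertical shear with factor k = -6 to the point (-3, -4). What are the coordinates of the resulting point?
(-3, 14)

Shear matrix for vertical shear with factor k = -6:
[[1, 0], [-6, 1]]
Result: (-3, -4) → (-3, 14)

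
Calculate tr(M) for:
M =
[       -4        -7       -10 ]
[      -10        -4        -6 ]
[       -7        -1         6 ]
tr(M) = -4 - 4 + 6 = -2

The trace of a square matrix is the sum of its diagonal entries.
Diagonal entries of M: M[0][0] = -4, M[1][1] = -4, M[2][2] = 6.
tr(M) = -4 - 4 + 6 = -2.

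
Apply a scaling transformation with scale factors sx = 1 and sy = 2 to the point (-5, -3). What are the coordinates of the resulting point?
(-5, -6)

Scaling matrix:
[[1, 0], [0, 2]]
Result: (-5 × 1, -3 × 2) = (-5, -6)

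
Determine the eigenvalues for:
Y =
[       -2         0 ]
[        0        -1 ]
λ = -2, -1

Solve det(Y - λI) = 0. For a 2×2 matrix the characteristic equation is λ² - (trace)λ + det = 0.
trace(Y) = a + d = -2 - 1 = -3.
det(Y) = a*d - b*c = (-2)*(-1) - (0)*(0) = 2 - 0 = 2.
Characteristic equation: λ² - (-3)λ + (2) = 0.
Discriminant = (-3)² - 4*(2) = 9 - 8 = 1.
λ = (-3 ± √1) / 2 = (-3 ± 1) / 2 = -2, -1.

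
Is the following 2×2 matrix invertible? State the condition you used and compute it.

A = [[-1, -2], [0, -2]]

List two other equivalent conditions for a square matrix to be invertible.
Yes, invertible; det(A) = 2 ≠ 0. Equivalent conditions: rank(A) = 2; Ax = 0 has only the trivial solution; 0 is not an eigenvalue; the columns of A are linearly independent.

To check invertibility, compute det(A).
The given matrix is triangular, so det(A) equals the product of its diagonal entries = 2 ≠ 0.
Since det(A) ≠ 0, A is invertible.
Equivalent conditions for a square matrix A to be invertible:
- rank(A) = 2 (full rank).
- The homogeneous system Ax = 0 has only the trivial solution x = 0.
- 0 is not an eigenvalue of A.
- The columns (equivalently rows) of A are linearly independent.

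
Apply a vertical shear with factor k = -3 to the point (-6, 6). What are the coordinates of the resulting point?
(-6, 24)

Shear matrix for vertical shear with factor k = -3:
[[1, 0], [-3, 1]]
Result: (-6, 6) → (-6, 24)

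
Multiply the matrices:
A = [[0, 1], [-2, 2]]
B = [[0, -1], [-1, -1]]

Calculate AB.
[[-1, -1], [-2, 0]]

Each entry (i,j) of AB = sum over k of A[i][k]*B[k][j].
(AB)[0][0] = (0)*(0) + (1)*(-1) = -1
(AB)[0][1] = (0)*(-1) + (1)*(-1) = -1
(AB)[1][0] = (-2)*(0) + (2)*(-1) = -2
(AB)[1][1] = (-2)*(-1) + (2)*(-1) = 0
AB = [[-1, -1], [-2, 0]]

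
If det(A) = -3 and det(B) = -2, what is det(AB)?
6

Use the multiplicative property of determinants: det(AB) = det(A)*det(B).
det(AB) = (-3)*(-2) = 6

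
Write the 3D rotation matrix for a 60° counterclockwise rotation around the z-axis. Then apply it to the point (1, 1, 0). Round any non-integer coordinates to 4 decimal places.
R = [[1/2, -√3/2, 0], [√3/2, 1/2, 0], [0, 0, 1]]; R·(1, 1, 0) = (-0.3660, 1.3660, 0.0000)

Rotation matrix for 60° around z-axis:
cos(60°) = 1/2, sin(60°) = √3/2
R = [[1/2, -√3/2, 0], [√3/2, 1/2, 0], [0, 0, 1]]
Apply to (1, 1, 0): R·[1, 1, 0]ᵀ = (-0.3660, 1.3660, 0.0000)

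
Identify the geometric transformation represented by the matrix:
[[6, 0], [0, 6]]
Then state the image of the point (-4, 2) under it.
uniform scaling by factor 6; image of (-4, 2) is (-24, 12)

This is a diagonal matrix with equal entries 6, so it scales both axes by the same factor 6.
The matrix [[6, 0], [0, 6]] represents: uniform scaling by factor 6.
Applying it to (-4, 2): [6·-4 + 0·2, 0·-4 + 6·2] = (-24, 12).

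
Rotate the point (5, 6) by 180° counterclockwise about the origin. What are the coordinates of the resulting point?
(-5, -6)

Rotation matrix R(θ) = [[cos θ, -sin θ], [sin θ, cos θ]]; for θ = 180°:
R = [[-1, 0], [0, -1]]
Result: R × [5, 6]ᵀ = [-1·5 + (0)·6, 0·5 + (-1)·6]ᵀ = (-5, -6)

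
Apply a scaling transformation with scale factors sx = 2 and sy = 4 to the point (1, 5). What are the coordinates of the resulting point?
(2, 20)

Scaling matrix:
[[2, 0], [0, 4]]
Result: (1 × 2, 5 × 4) = (2, 20)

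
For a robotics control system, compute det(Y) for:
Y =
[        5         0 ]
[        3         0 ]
det(Y) = 0

For a 2×2 matrix [[a, b], [c, d]], det = a*d - b*c.
det(Y) = (5)*(0) - (0)*(3) = 0 - 0 = 0.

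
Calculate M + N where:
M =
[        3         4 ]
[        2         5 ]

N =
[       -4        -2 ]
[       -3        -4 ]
M + N =
[       -1         2 ]
[       -1         1 ]

Matrix addition is elementwise: (M+N)[i][j] = M[i][j] + N[i][j].
  (M+N)[0][0] = (3) + (-4) = -1
  (M+N)[0][1] = (4) + (-2) = 2
  (M+N)[1][0] = (2) + (-3) = -1
  (M+N)[1][1] = (5) + (-4) = 1
M + N =
[       -1         2 ]
[       -1         1 ]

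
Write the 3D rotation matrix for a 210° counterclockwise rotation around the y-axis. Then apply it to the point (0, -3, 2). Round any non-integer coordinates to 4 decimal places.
R = [[-√3/2, 0, -1/2], [0, 1, 0], [1/2, 0, -√3/2]]; R·(0, -3, 2) = (-1.0000, -3.0000, -1.7321)

Rotation matrix for 210° around y-axis:
cos(210°) = -√3/2, sin(210°) = -1/2
R = [[-√3/2, 0, -1/2], [0, 1, 0], [1/2, 0, -√3/2]]
Apply to (0, -3, 2): R·[0, -3, 2]ᵀ = (-1.0000, -3.0000, -1.7321)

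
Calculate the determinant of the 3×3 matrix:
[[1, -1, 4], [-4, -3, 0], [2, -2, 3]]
35

Expansion along first row:
det = 1·det([[-3,0],[-2,3]]) - -1·det([[-4,0],[2,3]]) + 4·det([[-4,-3],[2,-2]])
    = 1·(-3·3 - 0·-2) - -1·(-4·3 - 0·2) + 4·(-4·-2 - -3·2)
    = 1·-9 - -1·-12 + 4·14
    = -9 + -12 + 56 = 35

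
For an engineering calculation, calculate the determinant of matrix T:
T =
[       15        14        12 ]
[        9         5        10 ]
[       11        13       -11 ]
det(T) = 895

Expand along row 0 (cofactor expansion): det(T) = a*(e*i - f*h) - b*(d*i - f*g) + c*(d*h - e*g), where the 3×3 is [[a, b, c], [d, e, f], [g, h, i]].
Minor M_00 = (5)*(-11) - (10)*(13) = -55 - 130 = -185.
Minor M_01 = (9)*(-11) - (10)*(11) = -99 - 110 = -209.
Minor M_02 = (9)*(13) - (5)*(11) = 117 - 55 = 62.
det(T) = (15)*(-185) - (14)*(-209) + (12)*(62) = -2775 + 2926 + 744 = 895.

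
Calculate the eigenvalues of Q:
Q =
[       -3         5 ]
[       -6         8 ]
λ = 2, 3

Solve det(Q - λI) = 0. For a 2×2 matrix the characteristic equation is λ² - (trace)λ + det = 0.
trace(Q) = a + d = -3 + 8 = 5.
det(Q) = a*d - b*c = (-3)*(8) - (5)*(-6) = -24 + 30 = 6.
Characteristic equation: λ² - (5)λ + (6) = 0.
Discriminant = (5)² - 4*(6) = 25 - 24 = 1.
λ = (5 ± √1) / 2 = (5 ± 1) / 2 = 2, 3.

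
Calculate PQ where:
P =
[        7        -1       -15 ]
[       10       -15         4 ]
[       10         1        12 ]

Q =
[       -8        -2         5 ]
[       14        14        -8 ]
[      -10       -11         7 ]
PQ =
[       80       137       -62 ]
[     -330      -274       198 ]
[     -186      -138       126 ]

Matrix multiplication: (PQ)[i][j] = sum over k of P[i][k] * Q[k][j].
  (PQ)[0][0] = (7)*(-8) + (-1)*(14) + (-15)*(-10) = 80
  (PQ)[0][1] = (7)*(-2) + (-1)*(14) + (-15)*(-11) = 137
  (PQ)[0][2] = (7)*(5) + (-1)*(-8) + (-15)*(7) = -62
  (PQ)[1][0] = (10)*(-8) + (-15)*(14) + (4)*(-10) = -330
  (PQ)[1][1] = (10)*(-2) + (-15)*(14) + (4)*(-11) = -274
  (PQ)[1][2] = (10)*(5) + (-15)*(-8) + (4)*(7) = 198
  (PQ)[2][0] = (10)*(-8) + (1)*(14) + (12)*(-10) = -186
  (PQ)[2][1] = (10)*(-2) + (1)*(14) + (12)*(-11) = -138
  (PQ)[2][2] = (10)*(5) + (1)*(-8) + (12)*(7) = 126
PQ =
[       80       137       -62 ]
[     -330      -274       198 ]
[     -186      -138       126 ]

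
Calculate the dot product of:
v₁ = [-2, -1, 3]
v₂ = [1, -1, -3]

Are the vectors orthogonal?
-10, No

The dot product is the sum of products of corresponding components.
v₁·v₂ = (-2)*(1) + (-1)*(-1) + (3)*(-3) = -2 + 1 - 9 = -10.
Two vectors are orthogonal iff their dot product is 0; here the dot product is -10, so the vectors are not orthogonal.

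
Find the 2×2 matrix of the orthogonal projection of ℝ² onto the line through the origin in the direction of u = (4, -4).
[[1/2, -1/2], [-1/2, 1/2]]

The orthogonal projection onto the line spanned by a nonzero vector u = (a, b) has matrix P = (u uᵀ) / (uᵀ u) = (1/(a² + b²)) · [[a², ab], [ab, b²]].
Here u = (4, -4), so a² + b² = 16 + 16 = 32.
P = (1/32) · [[16, -16], [-16, 16]] = [[1/2, -1/2], [-1/2, 1/2]].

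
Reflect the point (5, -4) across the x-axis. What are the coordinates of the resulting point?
(5, 4)

Reflection across x-axis: (5, -4) → (5, 4)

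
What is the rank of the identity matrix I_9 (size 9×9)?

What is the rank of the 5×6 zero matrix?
rank(I_9) = 9, rank(0) = 0

The identity I_9 has 9 columns that are the standard basis vectors e_1, …, e_9. These are linearly independent, so all 9 columns are pivots and rank(I_9) = 9.
The 5×6 zero matrix has every entry zero, so every row is the zero row and there are no pivots; rank(0) = 0.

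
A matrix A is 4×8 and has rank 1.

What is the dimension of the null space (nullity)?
7

The rank-nullity theorem for an m×n matrix states:
rank(A) + nullity(A) = n (the number of columns).
Here n = 8 and rank(A) = 1, so nullity(A) = 8 - 1 = 7.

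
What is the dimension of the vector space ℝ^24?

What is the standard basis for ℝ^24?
Dimension = 24; standard basis = {e_1, e_2, e_3, …, e_24}

ℝ^24 is the space of 24-tuples of real numbers; its dimension is 24.
The standard basis consists of 24 vectors: e_1, e_2, e_3, …, e_24, where e_i is the vector with 1 in position i and 0 elsewhere.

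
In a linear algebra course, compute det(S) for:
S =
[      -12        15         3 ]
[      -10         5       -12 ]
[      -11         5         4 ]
det(S) = 1635

Expand along row 0 (cofactor expansion): det(S) = a*(e*i - f*h) - b*(d*i - f*g) + c*(d*h - e*g), where the 3×3 is [[a, b, c], [d, e, f], [g, h, i]].
Minor M_00 = (5)*(4) - (-12)*(5) = 20 + 60 = 80.
Minor M_01 = (-10)*(4) - (-12)*(-11) = -40 - 132 = -172.
Minor M_02 = (-10)*(5) - (5)*(-11) = -50 + 55 = 5.
det(S) = (-12)*(80) - (15)*(-172) + (3)*(5) = -960 + 2580 + 15 = 1635.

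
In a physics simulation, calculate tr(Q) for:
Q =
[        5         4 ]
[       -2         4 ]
tr(Q) = 5 + 4 = 9

The trace of a square matrix is the sum of its diagonal entries.
Diagonal entries of Q: Q[0][0] = 5, Q[1][1] = 4.
tr(Q) = 5 + 4 = 9.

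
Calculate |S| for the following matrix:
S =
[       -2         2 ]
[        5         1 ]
det(S) = -12

For a 2×2 matrix [[a, b], [c, d]], det = a*d - b*c.
det(S) = (-2)*(1) - (2)*(5) = -2 - 10 = -12.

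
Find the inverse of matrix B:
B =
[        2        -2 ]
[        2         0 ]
det(B) = 4
B⁻¹ =
[        0       1/2 ]
[     -1/2       1/2 ]

For a 2×2 matrix B = [[a, b], [c, d]] with det(B) ≠ 0, B⁻¹ = (1/det(B)) * [[d, -b], [-c, a]].
det(B) = (2)*(0) - (-2)*(2) = 0 + 4 = 4.
B⁻¹ = (1/4) * [[0, 2], [-2, 2]].
Dividing each entry by 4 and reducing:
B⁻¹ =
[        0       1/2 ]
[     -1/2       1/2 ]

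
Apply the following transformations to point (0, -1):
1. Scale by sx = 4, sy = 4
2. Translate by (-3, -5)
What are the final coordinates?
(-3, -9)

Step 1: Scale (0, -1) by (sx, sy) = (4, 4) → (0, -4)
Step 2: Translate by (-3, -5) → (-3, -9)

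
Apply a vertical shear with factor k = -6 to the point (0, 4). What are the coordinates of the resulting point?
(0, 4)

Shear matrix for vertical shear with factor k = -6:
[[1, 0], [-6, 1]]
Result: (0, 4) → (0, 4)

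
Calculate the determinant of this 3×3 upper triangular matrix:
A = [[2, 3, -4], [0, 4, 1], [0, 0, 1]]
8

The determinant of a triangular matrix is the product of its diagonal entries (the off-diagonal entries above the diagonal do not affect it).
det(A) = (2) * (4) * (1) = 8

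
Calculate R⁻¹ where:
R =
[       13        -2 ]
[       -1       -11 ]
det(R) = -145
R⁻¹ =
[   11/145    -2/145 ]
[   -1/145   -13/145 ]

For a 2×2 matrix R = [[a, b], [c, d]] with det(R) ≠ 0, R⁻¹ = (1/det(R)) * [[d, -b], [-c, a]].
det(R) = (13)*(-11) - (-2)*(-1) = -143 - 2 = -145.
R⁻¹ = (1/-145) * [[-11, 2], [1, 13]].
Dividing each entry by -145 and reducing:
R⁻¹ =
[   11/145    -2/145 ]
[   -1/145   -13/145 ]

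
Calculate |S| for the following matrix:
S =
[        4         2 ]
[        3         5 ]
det(S) = 14

For a 2×2 matrix [[a, b], [c, d]], det = a*d - b*c.
det(S) = (4)*(5) - (2)*(3) = 20 - 6 = 14.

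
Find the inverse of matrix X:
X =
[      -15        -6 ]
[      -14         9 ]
det(X) = -219
X⁻¹ =
[    -3/73     -2/73 ]
[  -14/219      5/73 ]

For a 2×2 matrix X = [[a, b], [c, d]] with det(X) ≠ 0, X⁻¹ = (1/det(X)) * [[d, -b], [-c, a]].
det(X) = (-15)*(9) - (-6)*(-14) = -135 - 84 = -219.
X⁻¹ = (1/-219) * [[9, 6], [14, -15]].
Dividing each entry by -219 and reducing:
X⁻¹ =
[    -3/73     -2/73 ]
[  -14/219      5/73 ]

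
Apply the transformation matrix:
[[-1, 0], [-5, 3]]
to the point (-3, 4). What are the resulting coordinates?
(3, 27)

Matrix multiplication:
[[-1, 0], [-5, 3]] × [-3, 4]ᵀ
= [-1×-3 + 0×4, -5×-3 + 3×4]ᵀ
= [3.0000, 27.0000]ᵀ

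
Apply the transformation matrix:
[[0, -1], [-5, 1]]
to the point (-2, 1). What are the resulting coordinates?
(-1, 11)

Matrix multiplication:
[[0, -1], [-5, 1]] × [-2, 1]ᵀ
= [0×-2 + -1×1, -5×-2 + 1×1]ᵀ
= [-1.0000, 11.0000]ᵀ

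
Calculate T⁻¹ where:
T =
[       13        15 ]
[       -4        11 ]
det(T) = 203
T⁻¹ =
[   11/203   -15/203 ]
[    4/203    13/203 ]

For a 2×2 matrix T = [[a, b], [c, d]] with det(T) ≠ 0, T⁻¹ = (1/det(T)) * [[d, -b], [-c, a]].
det(T) = (13)*(11) - (15)*(-4) = 143 + 60 = 203.
T⁻¹ = (1/203) * [[11, -15], [4, 13]].
Dividing each entry by 203 and reducing:
T⁻¹ =
[   11/203   -15/203 ]
[    4/203    13/203 ]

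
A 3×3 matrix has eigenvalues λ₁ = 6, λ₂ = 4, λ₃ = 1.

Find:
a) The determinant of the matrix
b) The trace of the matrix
det = 24, trace = 11

Two standard eigenvalue identities:
- det(A) equals the product of the eigenvalues (counted with multiplicity).
- trace(A) equals the sum of the eigenvalues.
det(A) = (6)*(4)*(1) = 24.
trace(A) = 6 + 4 + 1 = 11.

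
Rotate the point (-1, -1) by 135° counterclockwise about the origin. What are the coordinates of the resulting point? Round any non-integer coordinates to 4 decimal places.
(1.4142, 0.0000)

Rotation matrix R(θ) = [[cos θ, -sin θ], [sin θ, cos θ]]; for θ = 135°:
R = [[-√2/2, -√2/2], [√2/2, -√2/2]]
Result: R × [-1, -1]ᵀ = [-√2/2·-1 + (-√2/2)·-1, √2/2·-1 + (-√2/2)·-1]ᵀ = (1.4142, 0.0000)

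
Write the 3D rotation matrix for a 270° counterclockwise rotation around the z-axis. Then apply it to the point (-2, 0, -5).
R = [[0, 1, 0], [-1, 0, 0], [0, 0, 1]]; R·(-2, 0, -5) = (0, 2, -5)

Rotation matrix for 270° around z-axis:
cos(270°) = 0, sin(270°) = -1
R = [[0, 1, 0], [-1, 0, 0], [0, 0, 1]]
Apply to (-2, 0, -5): R·[-2, 0, -5]ᵀ = (0, 2, -5)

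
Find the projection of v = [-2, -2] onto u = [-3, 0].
[-2, 0]

The projection of v onto u is proj_u(v) = ((v·u) / (u·u)) · u.
v·u = (-2)*(-3) + (-2)*(0) = 6.
u·u = (-3)*(-3) + (0)*(0) = 9.
coefficient = 6 / 9 = 2/3.
proj_u(v) = 2/3 · [-3, 0] = [-2, 0].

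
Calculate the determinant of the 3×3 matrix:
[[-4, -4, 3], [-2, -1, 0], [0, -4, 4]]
8

Expansion along first row:
det = -4·det([[-1,0],[-4,4]]) - -4·det([[-2,0],[0,4]]) + 3·det([[-2,-1],[0,-4]])
    = -4·(-1·4 - 0·-4) - -4·(-2·4 - 0·0) + 3·(-2·-4 - -1·0)
    = -4·-4 - -4·-8 + 3·8
    = 16 + -32 + 24 = 8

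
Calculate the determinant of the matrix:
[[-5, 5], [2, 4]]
-30

For a 2×2 matrix [[a, b], [c, d]], det = ad - bc
det = (-5)(4) - (5)(2) = -20 - 10 = -30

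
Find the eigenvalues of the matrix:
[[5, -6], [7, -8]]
λ = -2 and λ = -1

Characteristic equation: det(A - λI) = 0
λ² - (trace)λ + (det) = 0
λ² - (-3)λ + (2) = 0
λ² + 3λ + 2 = 0
Solving: λ = -2, -1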